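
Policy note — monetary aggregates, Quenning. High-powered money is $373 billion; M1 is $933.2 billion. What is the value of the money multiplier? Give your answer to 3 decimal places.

2.502

The money multiplier is m = M / MB = 933.2 / 373 ≈ 2.50188.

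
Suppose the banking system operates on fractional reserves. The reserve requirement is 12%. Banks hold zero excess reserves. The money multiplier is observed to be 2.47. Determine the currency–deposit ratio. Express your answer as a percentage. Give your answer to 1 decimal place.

47.9%

Using m = 2.47. From m = (1 + c)/(c + rr + e), rearranging gives 1 + c = m·(c + rr + e), so c·(1 − m) = m·(rr + e) − 1.
Hence c = [m·(rr + e) − 1]/(1 − m) = [2.47 × (0.12 + 0) − 1] / (1 − 2.47) ≈ 0.478639.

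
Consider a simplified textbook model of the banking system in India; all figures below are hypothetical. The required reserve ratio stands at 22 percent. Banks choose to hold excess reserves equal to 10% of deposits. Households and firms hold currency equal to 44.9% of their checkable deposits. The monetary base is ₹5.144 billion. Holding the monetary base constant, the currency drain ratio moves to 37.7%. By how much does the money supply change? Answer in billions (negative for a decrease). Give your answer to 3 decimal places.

₹0.470 billion

Initially m₁ = (1 + 0.449) / (0.22 + 0.1 + 0.449) ≈ 1.88427, so M₁ = 1.88427 × 5.144 ≈ 9.6927 billion.
After the change m₂ = (1 + 0.377) / (0.22 + 0.1 + 0.377) ≈ 1.97561, so M₂ = 1.97561 × 5.144 ≈ 10.1625 billion.
ΔM = M₂ − M₁ = 10.1625 − 9.6927 = 0.4698 billion.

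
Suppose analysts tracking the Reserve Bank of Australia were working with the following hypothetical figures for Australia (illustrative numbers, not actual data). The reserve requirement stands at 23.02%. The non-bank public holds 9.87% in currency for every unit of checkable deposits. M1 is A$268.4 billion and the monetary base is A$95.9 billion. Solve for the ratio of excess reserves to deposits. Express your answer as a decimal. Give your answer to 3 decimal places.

Using m = M/MB = 268.4/95.9 ≈ 2.798749. Since m = (1 + c)/(c + rr + e), the denominator satisfies c + rr + e = (1 + c)/m = (1 + 0.0987) / 2.798749 ≈ 0.392568.
With c = 0.0987 and rr = 0.2302, the ratio of excess reserves to deposits is 0.392568 − 0.0987 − 0.2302 = 0.063668.

0.064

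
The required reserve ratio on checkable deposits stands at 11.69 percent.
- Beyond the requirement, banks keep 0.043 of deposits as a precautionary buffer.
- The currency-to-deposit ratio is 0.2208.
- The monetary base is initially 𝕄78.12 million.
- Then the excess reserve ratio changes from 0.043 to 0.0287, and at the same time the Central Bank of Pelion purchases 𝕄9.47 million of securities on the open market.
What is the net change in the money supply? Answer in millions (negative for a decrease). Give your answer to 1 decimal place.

𝕄41.3 million

Before: m₁ = (1 + 0.2208) / (0.1169 + 0.043 + 0.2208) ≈ 3.2067, MB₁ = 78.12, so M₁ = 3.2067 × 78.12 ≈ 250.5074 million.
After: m₂ = (1 + 0.2208) / (0.1169 + 0.0287 + 0.2208) ≈ 3.3319, MB₂ = 78.12 + 9.47 = 87.59, so M₂ = 3.3319 × 87.59 ≈ 291.8411 million.
ΔM = M₂ − M₁ = 291.8411 − 250.5074 = 41.3337 million.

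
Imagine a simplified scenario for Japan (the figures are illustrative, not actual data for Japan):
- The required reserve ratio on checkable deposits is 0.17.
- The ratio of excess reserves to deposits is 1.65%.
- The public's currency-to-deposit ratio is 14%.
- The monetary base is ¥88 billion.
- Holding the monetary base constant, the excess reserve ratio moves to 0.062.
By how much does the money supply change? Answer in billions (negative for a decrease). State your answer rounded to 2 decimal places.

-37.58 billion

Initially m₁ = (1 + 0.14) / (0.17 + 0.0165 + 0.14) ≈ 3.49158, so M₁ = 3.49158 × 88 ≈ 307.259 billion.
After the change m₂ = (1 + 0.14) / (0.17 + 0.062 + 0.14) ≈ 3.06452, so M₂ = 3.06452 × 88 ≈ 269.6778 billion.
ΔM = M₂ − M₁ = 269.6778 − 307.259 = -37.5812 billion.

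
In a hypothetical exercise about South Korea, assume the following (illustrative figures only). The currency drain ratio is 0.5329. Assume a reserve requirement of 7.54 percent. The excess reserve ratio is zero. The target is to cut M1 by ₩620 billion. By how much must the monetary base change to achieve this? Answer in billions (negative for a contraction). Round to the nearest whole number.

-246 billion

The money multiplier is m = (1 + c) / (rr + c) = (1 + 0.5329) / (0.0754 + 0.5329) ≈ 2.52.
ΔMB = ΔM / m = (−620) / 2.52 ≈ -246.0317 billion.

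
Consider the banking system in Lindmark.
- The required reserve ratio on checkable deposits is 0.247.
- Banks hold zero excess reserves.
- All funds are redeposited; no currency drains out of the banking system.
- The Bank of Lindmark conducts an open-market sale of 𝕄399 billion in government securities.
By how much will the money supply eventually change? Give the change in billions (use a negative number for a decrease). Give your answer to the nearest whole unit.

-1615 billion

The simple money multiplier is m = 1/rr = 1/0.247 ≈ 4.0486.
An open-market sale reduces the monetary base by 399 billion, so ΔM = m × ΔMB = 4.0486 × (−399) = -1615.3914 billion.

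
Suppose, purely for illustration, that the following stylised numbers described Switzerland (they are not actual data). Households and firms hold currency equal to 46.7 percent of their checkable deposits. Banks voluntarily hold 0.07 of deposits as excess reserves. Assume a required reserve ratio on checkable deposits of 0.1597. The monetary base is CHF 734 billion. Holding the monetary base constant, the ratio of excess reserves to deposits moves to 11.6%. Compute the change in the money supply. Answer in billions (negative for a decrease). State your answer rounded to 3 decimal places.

-95.725 billion

Initially m₁ = (1 + 0.467) / (0.1597 + 0.07 + 0.467) ≈ 2.1056409, so M₁ = 2.1056409 × 734 ≈ 1545.5404 billion.
After the change m₂ = (1 + 0.467) / (0.1597 + 0.116 + 0.467) ≈ 1.9752255, so M₂ = 1.9752255 × 734 ≈ 1449.8155 billion.
ΔM = M₂ − M₁ = 1449.8155 − 1545.5404 = -95.7249 billion.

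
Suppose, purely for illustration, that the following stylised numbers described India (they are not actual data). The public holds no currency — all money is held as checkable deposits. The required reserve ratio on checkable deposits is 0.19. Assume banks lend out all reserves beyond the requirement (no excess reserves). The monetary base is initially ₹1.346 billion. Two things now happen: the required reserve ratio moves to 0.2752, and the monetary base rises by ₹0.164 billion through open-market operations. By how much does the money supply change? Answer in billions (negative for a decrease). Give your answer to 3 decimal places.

Before: m₁ = 1 / (0.19) ≈ 5.26316, MB₁ = 1.346, so M₁ = 5.26316 × 1.346 ≈ 7.0842 billion.
After: m₂ = 1 / (0.2752) ≈ 3.63372, MB₂ = 1.346 + 0.164 = 1.51, so M₂ = 3.63372 × 1.51 ≈ 5.4869 billion.
ΔM = M₂ − M₁ = 5.4869 − 7.0842 = -1.5973 billion.

-1.597 billion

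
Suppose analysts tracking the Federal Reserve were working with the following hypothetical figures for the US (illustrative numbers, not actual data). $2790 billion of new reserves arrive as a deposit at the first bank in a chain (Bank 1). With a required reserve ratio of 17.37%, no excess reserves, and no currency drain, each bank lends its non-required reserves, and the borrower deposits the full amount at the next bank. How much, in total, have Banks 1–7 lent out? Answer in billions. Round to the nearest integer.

Bank i lends (1 − rr)^i of the original deposit: Bank 1 lends 2790·0.8263 = 2305.3770, Bank 2 lends 2790·0.8263² ≈ 1904.9330, and so on.
Summing a geometric series: total = 2790·[0.8263·(1 − 0.8263^7) / (1 − 0.8263)] ≈ 9781.5253 billion.

$9782 billion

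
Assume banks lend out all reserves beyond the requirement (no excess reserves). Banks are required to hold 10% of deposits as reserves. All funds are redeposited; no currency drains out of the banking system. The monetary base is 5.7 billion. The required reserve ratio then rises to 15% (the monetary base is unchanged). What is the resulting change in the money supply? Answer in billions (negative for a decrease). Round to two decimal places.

-19.00 billion

Initially m₁ = 1 / (0.1) = 10, so M₁ = 10 × 5.7 = 57 billion.
After the change m₂ = 1 / (0.15) ≈ 6.6667, so M₂ = 6.6667 × 5.7 ≈ 38.0002 billion.
ΔM = M₂ − M₁ = 38.0002 − 57 = -18.9998 billion.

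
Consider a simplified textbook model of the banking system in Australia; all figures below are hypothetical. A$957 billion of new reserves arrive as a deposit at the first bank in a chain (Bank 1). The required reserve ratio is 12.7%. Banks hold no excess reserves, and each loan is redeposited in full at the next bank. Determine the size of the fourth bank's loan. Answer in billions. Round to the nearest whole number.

A$556 billion

Each bank lends a fraction (1 − rr) = 0.8730 of the deposit it receives, so Bank 4 receives 957·0.8730^3 and lends 957·0.8730^4 ≈ 555.8645 billion.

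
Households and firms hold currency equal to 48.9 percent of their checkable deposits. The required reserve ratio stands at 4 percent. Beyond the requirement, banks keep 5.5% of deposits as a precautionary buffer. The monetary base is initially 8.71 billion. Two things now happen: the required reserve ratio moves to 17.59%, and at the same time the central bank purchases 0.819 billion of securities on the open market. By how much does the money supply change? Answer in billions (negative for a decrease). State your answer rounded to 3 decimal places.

Before: m₁ = (1 + 0.489) / (0.04 + 0.055 + 0.489) ≈ 2.54966, MB₁ = 8.71, so M₁ = 2.54966 × 8.71 ≈ 22.2075 billion.
After: m₂ = (1 + 0.489) / (0.1759 + 0.055 + 0.489) ≈ 2.06834, MB₂ = 8.71 + 0.819 = 9.529, so M₂ = 2.06834 × 9.529 ≈ 19.7092 billion.
ΔM = M₂ − M₁ = 19.7092 − 22.2075 = -2.4983 billion.

-2.498 billion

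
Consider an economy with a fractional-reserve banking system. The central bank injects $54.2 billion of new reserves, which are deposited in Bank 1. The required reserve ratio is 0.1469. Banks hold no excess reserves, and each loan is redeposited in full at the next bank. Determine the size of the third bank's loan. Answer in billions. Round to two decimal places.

Each bank lends a fraction (1 − rr) = 0.8531 of the deposit it receives, so Bank 3 receives 54.2·0.8531^2 and lends 54.2·0.8531^3 ≈ 33.6511 billion.

$33.65 billion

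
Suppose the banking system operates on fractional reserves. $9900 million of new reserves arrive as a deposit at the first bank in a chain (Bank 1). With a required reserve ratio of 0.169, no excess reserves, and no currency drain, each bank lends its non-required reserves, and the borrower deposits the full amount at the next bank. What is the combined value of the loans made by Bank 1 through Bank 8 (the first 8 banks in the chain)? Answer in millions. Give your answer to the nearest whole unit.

$37610 million

Bank i lends (1 − rr)^i of the original deposit: Bank 1 lends 9900·0.8310 = 8226.9000, Bank 2 lends 9900·0.8310² = 6836.5539, and so on.
Summing a geometric series: total = 9900·[0.8310·(1 − 0.8310^8) / (1 − 0.8310)] ≈ 37609.6246 million.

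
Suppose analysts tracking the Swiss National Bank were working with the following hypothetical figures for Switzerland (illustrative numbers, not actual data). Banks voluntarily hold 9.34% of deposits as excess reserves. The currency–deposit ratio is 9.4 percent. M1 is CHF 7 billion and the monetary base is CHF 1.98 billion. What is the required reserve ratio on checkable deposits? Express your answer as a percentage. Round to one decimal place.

Using m = M/MB = 7/1.98 ≈ 3.535354. Since m = (1 + c)/(c + rr + e), the denominator satisfies c + rr + e = (1 + c)/m = (1 + 0.094) / 3.535354 ≈ 0.309446.
With c = 0.094 and e = 0.0934, the required reserve ratio on checkable deposits is 0.309446 − 0.094 − 0.0934 = 0.122046.

12.2%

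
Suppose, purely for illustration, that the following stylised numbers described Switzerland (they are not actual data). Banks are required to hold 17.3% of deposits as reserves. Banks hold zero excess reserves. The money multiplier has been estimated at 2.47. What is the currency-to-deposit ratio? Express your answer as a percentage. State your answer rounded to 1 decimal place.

Using m = 2.47. From m = (1 + c)/(c + rr + e), rearranging gives 1 + c = m·(c + rr + e), so c·(1 − m) = m·(rr + e) − 1.
Hence c = [m·(rr + e) − 1]/(1 − m) = [2.47 × (0.173 + 0) − 1] / (1 − 2.47) ≈ 0.389585.

39.0%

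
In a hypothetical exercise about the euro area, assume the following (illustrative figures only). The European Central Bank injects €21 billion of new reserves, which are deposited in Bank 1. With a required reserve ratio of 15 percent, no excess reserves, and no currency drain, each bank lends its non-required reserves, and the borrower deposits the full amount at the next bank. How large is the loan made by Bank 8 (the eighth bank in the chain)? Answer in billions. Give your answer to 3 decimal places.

€5.722 billion

Each bank lends a fraction (1 − rr) = 0.8500 of the deposit it receives, so Bank 8 receives 21·0.8500^7 and lends 21·0.8500^8 ≈ 5.7223 billion.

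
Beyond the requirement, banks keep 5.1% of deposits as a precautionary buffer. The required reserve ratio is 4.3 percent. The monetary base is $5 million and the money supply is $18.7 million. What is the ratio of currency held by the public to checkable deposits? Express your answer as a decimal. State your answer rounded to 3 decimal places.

Using m = M/MB = 18.7/5 = 3.740000. From m = (1 + c)/(c + rr + e), rearranging gives 1 + c = m·(c + rr + e), so c·(1 − m) = m·(rr + e) − 1.
Hence c = [m·(rr + e) − 1]/(1 − m) = [3.740000 × (0.043 + 0.051) − 1] / (1 − 3.740000) ≈ 0.236657.

0.237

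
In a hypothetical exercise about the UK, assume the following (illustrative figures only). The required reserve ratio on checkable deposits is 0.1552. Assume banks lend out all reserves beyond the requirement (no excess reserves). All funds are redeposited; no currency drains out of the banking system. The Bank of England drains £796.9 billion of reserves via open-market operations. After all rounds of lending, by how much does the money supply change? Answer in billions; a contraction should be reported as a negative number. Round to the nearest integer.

The simple money multiplier is m = 1/rr = 1/0.1552 ≈ 6.4433.
An open-market sale reduces the monetary base by 796.9 billion, so ΔM = m × ΔMB = 6.4433 × (−796.9) ≈ -5134.6658 billion.

-5135 billion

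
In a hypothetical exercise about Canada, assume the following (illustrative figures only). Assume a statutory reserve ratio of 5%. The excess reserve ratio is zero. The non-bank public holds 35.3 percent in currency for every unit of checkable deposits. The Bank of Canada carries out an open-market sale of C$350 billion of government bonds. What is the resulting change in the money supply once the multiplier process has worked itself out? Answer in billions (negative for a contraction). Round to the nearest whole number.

-1175 billion

The money multiplier is m = (1 + c) / (rr + c) = (1 + 0.353) / (0.05 + 0.353) ≈ 3.3573.
The sale removes 350 billion of base, so ΔM = m × ΔMB = 3.3573 × (−350) = -1175.055 billion.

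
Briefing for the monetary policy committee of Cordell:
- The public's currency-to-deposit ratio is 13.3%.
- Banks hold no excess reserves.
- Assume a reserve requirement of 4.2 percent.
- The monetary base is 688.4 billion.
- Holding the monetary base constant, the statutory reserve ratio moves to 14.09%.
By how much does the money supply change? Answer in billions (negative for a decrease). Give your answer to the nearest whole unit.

-1609 billion

Initially m₁ = (1 + 0.133) / (0.042 + 0.133) ≈ 6.4743, so M₁ = 6.4743 × 688.4 ≈ 4456.9081 billion.
After the change m₂ = (1 + 0.133) / (0.1409 + 0.133) ≈ 4.1365, so M₂ = 4.1365 × 688.4 = 2847.5666 billion.
ΔM = M₂ − M₁ = 2847.5666 − 4456.9081 = -1609.3415 billion.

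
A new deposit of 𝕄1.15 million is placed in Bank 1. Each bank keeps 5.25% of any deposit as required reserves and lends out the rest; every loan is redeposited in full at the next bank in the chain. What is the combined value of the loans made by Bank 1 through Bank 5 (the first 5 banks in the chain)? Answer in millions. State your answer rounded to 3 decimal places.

Bank i lends (1 − rr)^i of the original deposit: Bank 1 lends 1.15·0.9475 ≈ 1.0896, Bank 2 lends 1.15·0.9475² ≈ 1.0324, and so on.
Summing a geometric series: total = 1.15·[0.9475·(1 − 0.9475^5) / (1 − 0.9475)] ≈ 4.9053 million.

𝕄4.905 million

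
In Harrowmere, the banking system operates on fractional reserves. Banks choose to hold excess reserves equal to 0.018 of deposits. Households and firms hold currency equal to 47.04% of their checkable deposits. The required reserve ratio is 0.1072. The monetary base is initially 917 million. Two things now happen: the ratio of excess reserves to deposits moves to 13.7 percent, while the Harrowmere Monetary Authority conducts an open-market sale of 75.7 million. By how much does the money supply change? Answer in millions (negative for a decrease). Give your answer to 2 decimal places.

-532.76 million

Before: m₁ = (1 + 0.4704) / (0.1072 + 0.018 + 0.4704) ≈ 2.468771, MB₁ = 917, so M₁ = 2.468771 × 917 ≈ 2263.863 million.
After: m₂ = (1 + 0.4704) / (0.1072 + 0.137 + 0.4704) ≈ 2.057655, MB₂ = 917 − 75.7 = 841.3, so M₂ = 2.057655 × 841.3 ≈ 1731.1052 million.
ΔM = M₂ − M₁ = 1731.1052 − 2263.863 = -532.7578 million.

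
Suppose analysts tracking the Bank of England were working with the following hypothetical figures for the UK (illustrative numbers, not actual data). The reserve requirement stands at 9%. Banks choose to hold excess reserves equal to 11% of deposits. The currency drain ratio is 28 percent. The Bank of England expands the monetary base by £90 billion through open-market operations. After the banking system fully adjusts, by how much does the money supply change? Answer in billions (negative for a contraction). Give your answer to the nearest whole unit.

The money multiplier is m = (1 + c) / (rr + e + c) = (1 + 0.28) / (0.09 + 0.11 + 0.28) ≈ 2.6667.
The purchase adds 90 billion of base, so ΔM = m × ΔMB = 2.6667 × (+90) = 240.003 billion.

£240 billion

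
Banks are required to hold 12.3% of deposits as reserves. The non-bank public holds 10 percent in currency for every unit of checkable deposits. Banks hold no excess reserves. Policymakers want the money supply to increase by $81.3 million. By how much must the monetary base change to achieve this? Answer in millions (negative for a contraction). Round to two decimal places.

$16.48 million

The money multiplier is m = (1 + c) / (rr + c) = (1 + 0.1) / (0.123 + 0.1) ≈ 4.93274.
ΔMB = ΔM / m = (+81.3) / 4.93274 ≈ 16.4817 million.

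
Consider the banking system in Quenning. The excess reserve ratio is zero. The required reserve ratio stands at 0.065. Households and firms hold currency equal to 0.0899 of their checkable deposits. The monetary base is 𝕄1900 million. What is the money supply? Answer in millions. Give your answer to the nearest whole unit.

𝕄13369 million

The money multiplier is m = (1 + c) / (rr + c) = (1 + 0.0899) / (0.065 + 0.0899) ≈ 7.03615.
So M = m × MB = 7.03615 × 1900 = 13368.685 million.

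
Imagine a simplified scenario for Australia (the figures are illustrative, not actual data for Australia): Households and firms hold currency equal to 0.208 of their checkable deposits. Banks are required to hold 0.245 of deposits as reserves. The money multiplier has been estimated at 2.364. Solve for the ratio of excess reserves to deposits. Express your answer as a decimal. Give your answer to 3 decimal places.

0.058

Using m = 2.364. Since m = (1 + c)/(c + rr + e), the denominator satisfies c + rr + e = (1 + c)/m = (1 + 0.208) / 2.364 ≈ 0.510998.
With c = 0.208 and rr = 0.245, the ratio of excess reserves to deposits is 0.510998 − 0.208 − 0.245 = 0.057998.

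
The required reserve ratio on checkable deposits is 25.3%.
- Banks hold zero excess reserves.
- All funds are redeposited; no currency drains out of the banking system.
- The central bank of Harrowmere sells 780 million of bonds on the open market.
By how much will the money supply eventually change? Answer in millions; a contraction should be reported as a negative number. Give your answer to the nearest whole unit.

The simple money multiplier is m = 1/rr = 1/0.253 ≈ 3.9526.
An open-market sale reduces the monetary base by 780 million, so ΔM = m × ΔMB = 3.9526 × (−780) = -3083.028 million.

-3083 million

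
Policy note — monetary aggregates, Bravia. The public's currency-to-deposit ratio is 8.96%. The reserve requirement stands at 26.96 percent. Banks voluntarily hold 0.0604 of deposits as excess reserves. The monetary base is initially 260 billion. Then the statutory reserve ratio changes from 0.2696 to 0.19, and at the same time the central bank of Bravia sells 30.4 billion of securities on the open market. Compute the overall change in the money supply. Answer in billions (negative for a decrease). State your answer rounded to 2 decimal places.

Before: m₁ = (1 + 0.0896) / (0.2696 + 0.0604 + 0.0896) ≈ 2.596759, MB₁ = 260, so M₁ = 2.596759 × 260 ≈ 675.1573 billion.
After: m₂ = (1 + 0.0896) / (0.19 + 0.0604 + 0.0896) ≈ 3.204706, MB₂ = 260 − 30.4 = 229.6, so M₂ = 3.204706 × 229.6 ≈ 735.8005 billion.
ΔM = M₂ − M₁ = 735.8005 − 675.1573 = 60.6432 billion.

60.64 billion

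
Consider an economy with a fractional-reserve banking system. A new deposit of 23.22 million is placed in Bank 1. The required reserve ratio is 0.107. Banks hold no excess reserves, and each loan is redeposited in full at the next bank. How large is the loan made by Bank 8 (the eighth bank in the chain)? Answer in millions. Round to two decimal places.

9.39 million

Each bank lends a fraction (1 − rr) = 0.8930 of the deposit it receives, so Bank 8 receives 23.22·0.8930^7 and lends 23.22·0.8930^8 ≈ 9.3902 million.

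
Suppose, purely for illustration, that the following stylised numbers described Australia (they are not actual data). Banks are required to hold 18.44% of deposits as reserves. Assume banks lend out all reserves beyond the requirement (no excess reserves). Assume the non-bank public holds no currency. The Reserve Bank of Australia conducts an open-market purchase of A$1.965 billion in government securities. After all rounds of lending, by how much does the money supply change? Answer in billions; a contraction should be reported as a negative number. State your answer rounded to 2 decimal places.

A$10.66 billion

The simple money multiplier is m = 1/rr = 1/0.1844 ≈ 5.4230.
An open-market purchase increases the monetary base by 1.965 billion, so ΔM = m × ΔMB = 5.4230 × 1.965 ≈ 10.6562 billion.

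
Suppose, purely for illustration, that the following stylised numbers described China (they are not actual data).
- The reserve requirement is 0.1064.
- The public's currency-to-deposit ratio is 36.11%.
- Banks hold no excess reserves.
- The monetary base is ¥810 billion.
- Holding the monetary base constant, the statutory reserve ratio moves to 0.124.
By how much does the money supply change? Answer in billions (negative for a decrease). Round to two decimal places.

Initially m₁ = (1 + 0.3611) / (0.1064 + 0.3611) ≈ 2.911444, so M₁ = 2.911444 × 810 ≈ 2358.2696 billion.
After the change m₂ = (1 + 0.3611) / (0.124 + 0.3611) ≈ 2.805813, so M₂ = 2.805813 × 810 ≈ 2272.7085 billion.
ΔM = M₂ − M₁ = 2272.7085 − 2358.2696 = -85.5611 billion.

-85.56 billion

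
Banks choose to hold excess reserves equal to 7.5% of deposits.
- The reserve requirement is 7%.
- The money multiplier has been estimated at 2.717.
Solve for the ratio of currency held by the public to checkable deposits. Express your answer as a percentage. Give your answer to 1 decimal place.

35.3%

Using m = 2.717. From m = (1 + c)/(c + rr + e), rearranging gives 1 + c = m·(c + rr + e), so c·(1 − m) = m·(rr + e) − 1.
Hence c = [m·(rr + e) − 1]/(1 − m) = [2.717 × (0.07 + 0.075) − 1] / (1 − 2.717) ≈ 0.352962.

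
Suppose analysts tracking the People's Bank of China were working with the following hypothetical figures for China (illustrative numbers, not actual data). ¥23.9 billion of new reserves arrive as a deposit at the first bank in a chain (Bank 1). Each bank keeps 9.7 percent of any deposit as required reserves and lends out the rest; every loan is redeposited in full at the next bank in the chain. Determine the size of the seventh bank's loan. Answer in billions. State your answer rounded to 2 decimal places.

Each bank lends a fraction (1 − rr) = 0.9030 of the deposit it receives, so Bank 7 receives 23.9·0.9030^6 and lends 23.9·0.9030^7 ≈ 11.7007 billion.

¥11.70 billion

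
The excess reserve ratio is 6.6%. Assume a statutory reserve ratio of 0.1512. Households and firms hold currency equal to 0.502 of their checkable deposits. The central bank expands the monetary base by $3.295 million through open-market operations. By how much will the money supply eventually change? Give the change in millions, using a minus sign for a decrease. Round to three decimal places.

$6.881 million

The money multiplier is m = (1 + c) / (rr + e + c) = (1 + 0.502) / (0.1512 + 0.066 + 0.502) ≈ 2.08843.
The purchase adds 3.295 million of base, so ΔM = m × ΔMB = 2.08843 × (+3.295) ≈ 6.8814 million.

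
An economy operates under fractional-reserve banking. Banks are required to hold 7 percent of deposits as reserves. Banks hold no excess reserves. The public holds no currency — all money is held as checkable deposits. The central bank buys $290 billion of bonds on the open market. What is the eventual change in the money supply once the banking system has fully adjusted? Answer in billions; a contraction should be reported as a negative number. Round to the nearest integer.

The simple money multiplier is m = 1/rr = 1/0.07 ≈ 14.2857.
An open-market purchase increases the monetary base by 290 billion, so ΔM = m × ΔMB = 14.2857 × 290 = 4142.853 billion.

$4143 billion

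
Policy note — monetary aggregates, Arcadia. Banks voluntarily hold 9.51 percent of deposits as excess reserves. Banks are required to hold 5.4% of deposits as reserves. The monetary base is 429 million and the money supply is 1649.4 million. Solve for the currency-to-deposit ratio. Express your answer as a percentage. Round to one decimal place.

15.0%

Using m = M/MB = 1649.4/429 ≈ 3.844755. From m = (1 + c)/(c + rr + e), rearranging gives 1 + c = m·(c + rr + e), so c·(1 − m) = m·(rr + e) − 1.
Hence c = [m·(rr + e) − 1]/(1 − m) = [3.844755 × (0.054 + 0.0951) − 1] / (1 − 3.844755) ≈ 0.150012.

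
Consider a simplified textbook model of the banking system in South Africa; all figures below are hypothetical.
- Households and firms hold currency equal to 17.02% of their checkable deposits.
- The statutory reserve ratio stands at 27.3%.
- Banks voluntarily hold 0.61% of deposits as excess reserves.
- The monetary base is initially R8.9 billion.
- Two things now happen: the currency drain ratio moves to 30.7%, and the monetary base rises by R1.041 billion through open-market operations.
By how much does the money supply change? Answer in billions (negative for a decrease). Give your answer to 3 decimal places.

-1.012 billion

Before: m₁ = (1 + 0.1702) / (0.273 + 0.0061 + 0.1702) ≈ 2.60450, MB₁ = 8.9, so M₁ = 2.60450 × 8.9 ≈ 23.18 billion.
After: m₂ = (1 + 0.307) / (0.273 + 0.0061 + 0.307) ≈ 2.22999, MB₂ = 8.9 + 1.041 = 9.941, so M₂ = 2.22999 × 9.941 ≈ 22.1683 billion.
ΔM = M₂ − M₁ = 22.1683 − 23.18 = -1.0117 billion.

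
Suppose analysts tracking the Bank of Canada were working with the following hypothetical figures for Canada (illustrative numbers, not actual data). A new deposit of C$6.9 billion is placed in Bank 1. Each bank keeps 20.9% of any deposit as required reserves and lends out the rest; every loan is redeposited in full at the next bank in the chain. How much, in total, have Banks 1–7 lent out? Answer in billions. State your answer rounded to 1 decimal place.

Bank i lends (1 − rr)^i of the original deposit: Bank 1 lends 6.9·0.7910 = 5.4579, Bank 2 lends 6.9·0.7910² ≈ 4.3172, and so on.
Summing a geometric series: total = 6.9·[0.7910·(1 − 0.7910^7) / (1 − 0.7910)] ≈ 21.0548 billion.

C$21.1 billion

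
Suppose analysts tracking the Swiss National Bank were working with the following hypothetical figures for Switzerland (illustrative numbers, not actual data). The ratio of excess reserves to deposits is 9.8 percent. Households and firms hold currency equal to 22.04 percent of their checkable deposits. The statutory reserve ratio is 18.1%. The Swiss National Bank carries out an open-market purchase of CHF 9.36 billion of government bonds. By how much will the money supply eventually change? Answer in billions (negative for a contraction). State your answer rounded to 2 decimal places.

CHF 22.87 billion

The money multiplier is m = (1 + c) / (rr + e + c) = (1 + 0.2204) / (0.181 + 0.098 + 0.2204) ≈ 2.4437.
The purchase adds 9.36 billion of base, so ΔM = m × ΔMB = 2.4437 × (+9.36) ≈ 22.873 billion.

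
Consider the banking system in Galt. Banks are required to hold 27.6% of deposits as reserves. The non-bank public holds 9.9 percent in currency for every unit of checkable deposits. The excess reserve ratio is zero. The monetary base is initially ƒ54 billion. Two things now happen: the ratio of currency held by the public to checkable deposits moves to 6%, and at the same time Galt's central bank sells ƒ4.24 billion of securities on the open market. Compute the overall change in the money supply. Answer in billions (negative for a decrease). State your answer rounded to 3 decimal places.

-1.275 billion

Before: m₁ = (1 + 0.099) / (0.276 + 0.099) ≈ 2.930667, MB₁ = 54, so M₁ = 2.930667 × 54 ≈ 158.256 billion.
After: m₂ = (1 + 0.06) / (0.276 + 0.06) ≈ 3.154762, MB₂ = 54 − 4.24 = 49.76, so M₂ = 3.154762 × 49.76 ≈ 156.981 billion.
ΔM = M₂ − M₁ = 156.981 − 158.256 = -1.275 billion.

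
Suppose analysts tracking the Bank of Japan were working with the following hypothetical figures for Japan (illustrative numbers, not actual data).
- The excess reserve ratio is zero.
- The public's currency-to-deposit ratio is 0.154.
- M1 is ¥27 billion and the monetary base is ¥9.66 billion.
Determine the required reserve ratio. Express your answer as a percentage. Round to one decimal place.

25.9%

Using m = M/MB = 27/9.66 ≈ 2.795031. Since m = (1 + c)/(c + rr + e), the denominator satisfies c + rr + e = (1 + c)/m = (1 + 0.154) / 2.795031 ≈ 0.412876.
With c = 0.154 and e = 0, the required reserve ratio is 0.412876 − 0.154 − 0 = 0.258876.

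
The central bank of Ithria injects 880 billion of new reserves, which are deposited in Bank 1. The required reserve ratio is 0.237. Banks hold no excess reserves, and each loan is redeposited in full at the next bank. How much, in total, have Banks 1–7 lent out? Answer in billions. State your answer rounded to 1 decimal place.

Bank i lends (1 − rr)^i of the original deposit: Bank 1 lends 880·0.7630 = 671.4400, Bank 2 lends 880·0.7630² ≈ 512.3087, and so on.
Summing a geometric series: total = 880·[0.7630·(1 − 0.7630^7) / (1 − 0.7630)] ≈ 2406.5688 billion.

2406.6 billion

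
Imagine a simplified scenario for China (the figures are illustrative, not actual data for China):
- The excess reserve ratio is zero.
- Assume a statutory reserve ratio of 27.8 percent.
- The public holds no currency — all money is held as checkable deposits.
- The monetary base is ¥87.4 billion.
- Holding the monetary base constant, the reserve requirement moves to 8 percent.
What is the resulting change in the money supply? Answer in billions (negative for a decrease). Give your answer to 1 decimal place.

¥778.1 billion

Initially m₁ = 1 / (0.278) ≈ 3.5971, so M₁ = 3.5971 × 87.4 ≈ 314.3865 billion.
After the change m₂ = 1 / (0.08) = 12.5, so M₂ = 12.5 × 87.4 = 1092.5 billion.
ΔM = M₂ − M₁ = 1092.5 − 314.3865 = 778.1135 billion.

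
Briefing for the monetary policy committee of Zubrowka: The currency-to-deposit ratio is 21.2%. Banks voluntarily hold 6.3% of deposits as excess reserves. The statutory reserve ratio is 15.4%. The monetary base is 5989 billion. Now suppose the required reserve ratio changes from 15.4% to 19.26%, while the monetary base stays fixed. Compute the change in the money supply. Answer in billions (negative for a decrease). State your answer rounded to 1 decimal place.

-1396.7 billion

Initially m₁ = (1 + 0.212) / (0.154 + 0.063 + 0.212) ≈ 2.825175, so M₁ = 2.825175 × 5989 ≈ 16919.9731 billion.
After the change m₂ = (1 + 0.212) / (0.1926 + 0.063 + 0.212) ≈ 2.591959, so M₂ = 2.591959 × 5989 ≈ 15523.2425 billion.
ΔM = M₂ − M₁ = 15523.2425 − 16919.9731 = -1396.7306 billion.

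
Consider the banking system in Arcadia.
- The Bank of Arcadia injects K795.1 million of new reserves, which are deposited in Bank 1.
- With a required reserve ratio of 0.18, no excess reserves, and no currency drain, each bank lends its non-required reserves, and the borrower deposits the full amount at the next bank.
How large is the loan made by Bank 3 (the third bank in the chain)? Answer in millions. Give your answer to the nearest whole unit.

Each bank lends a fraction (1 − rr) = 0.8200 of the deposit it receives, so Bank 3 receives 795.1·0.8200^2 and lends 795.1·0.8200^3 ≈ 438.3927 million.

K438 million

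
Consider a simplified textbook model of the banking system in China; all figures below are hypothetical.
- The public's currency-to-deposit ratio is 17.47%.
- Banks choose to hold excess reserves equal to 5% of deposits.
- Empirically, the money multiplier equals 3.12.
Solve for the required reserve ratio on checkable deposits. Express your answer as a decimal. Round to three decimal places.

0.152

Using m = 3.12. Since m = (1 + c)/(c + rr + e), the denominator satisfies c + rr + e = (1 + c)/m = (1 + 0.1747) / 3.12 ≈ 0.376506.
With c = 0.1747 and e = 0.05, the required reserve ratio on checkable deposits is 0.376506 − 0.1747 − 0.05 = 0.151806.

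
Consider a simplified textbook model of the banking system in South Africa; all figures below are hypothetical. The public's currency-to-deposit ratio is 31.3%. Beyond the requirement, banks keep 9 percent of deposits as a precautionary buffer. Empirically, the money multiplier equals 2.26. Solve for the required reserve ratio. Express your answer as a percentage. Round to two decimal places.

Using m = 2.26. Since m = (1 + c)/(c + rr + e), the denominator satisfies c + rr + e = (1 + c)/m = (1 + 0.313) / 2.26 ≈ 0.580973.
With c = 0.313 and e = 0.09, the required reserve ratio is 0.580973 − 0.313 − 0.09 = 0.177973.

17.80%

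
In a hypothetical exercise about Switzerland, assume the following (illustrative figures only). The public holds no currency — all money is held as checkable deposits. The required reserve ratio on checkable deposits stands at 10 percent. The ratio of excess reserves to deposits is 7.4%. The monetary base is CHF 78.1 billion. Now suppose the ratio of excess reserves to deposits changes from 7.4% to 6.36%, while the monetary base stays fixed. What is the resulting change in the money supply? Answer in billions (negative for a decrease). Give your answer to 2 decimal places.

CHF 28.53 billion

Initially m₁ = 1 / (0.1 + 0.074) ≈ 5.74713, so M₁ = 5.74713 × 78.1 ≈ 448.8509 billion.
After the change m₂ = 1 / (0.1 + 0.0636) ≈ 6.11247, so M₂ = 6.11247 × 78.1 ≈ 477.3839 billion.
ΔM = M₂ − M₁ = 477.3839 − 448.8509 = 28.533 billion.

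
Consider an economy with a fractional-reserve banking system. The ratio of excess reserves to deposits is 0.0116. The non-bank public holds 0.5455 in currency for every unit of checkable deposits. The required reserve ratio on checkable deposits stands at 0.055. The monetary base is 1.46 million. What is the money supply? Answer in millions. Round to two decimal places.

The money multiplier is m = (1 + c) / (rr + e + c) = (1 + 0.5455) / (0.055 + 0.0116 + 0.5455) ≈ 2.5249.
So M = m × MB = 2.5249 × 1.46 ≈ 3.6864 million.

3.69 million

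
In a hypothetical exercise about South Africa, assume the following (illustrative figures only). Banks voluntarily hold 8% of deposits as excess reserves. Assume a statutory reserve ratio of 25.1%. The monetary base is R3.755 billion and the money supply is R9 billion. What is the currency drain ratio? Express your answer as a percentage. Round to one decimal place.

Using m = M/MB = 9/3.755 ≈ 2.396804. From m = (1 + c)/(c + rr + e), rearranging gives 1 + c = m·(c + rr + e), so c·(1 − m) = m·(rr + e) − 1.
Hence c = [m·(rr + e) − 1]/(1 − m) = [2.396804 × (0.251 + 0.08) − 1] / (1 − 2.396804) ≈ 0.147951.

14.8%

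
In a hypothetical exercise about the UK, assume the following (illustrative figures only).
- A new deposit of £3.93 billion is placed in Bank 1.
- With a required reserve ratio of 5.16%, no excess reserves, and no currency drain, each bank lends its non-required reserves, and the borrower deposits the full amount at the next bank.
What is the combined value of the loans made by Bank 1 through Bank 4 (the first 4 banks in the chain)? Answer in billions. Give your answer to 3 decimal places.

£13.794 billion

Bank i lends (1 − rr)^i of the original deposit: Bank 1 lends 3.93·0.9484 ≈ 3.7272, Bank 2 lends 3.93·0.9484² ≈ 3.5349, and so on.
Summing a geometric series: total = 3.93·[0.9484·(1 − 0.9484^4) / (1 − 0.9484)] ≈ 13.7941 billion.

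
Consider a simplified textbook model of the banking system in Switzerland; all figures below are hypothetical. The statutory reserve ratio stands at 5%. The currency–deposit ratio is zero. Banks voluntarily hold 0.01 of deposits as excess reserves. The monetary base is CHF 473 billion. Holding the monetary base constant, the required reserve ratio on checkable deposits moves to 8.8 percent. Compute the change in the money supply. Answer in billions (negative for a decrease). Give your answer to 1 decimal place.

-3056.8 billion

Initially m₁ = 1 / (0.05 + 0.01) ≈ 16.66667, so M₁ = 16.66667 × 473 ≈ 7883.3349 billion.
After the change m₂ = 1 / (0.088 + 0.01) ≈ 10.20408, so M₂ = 10.20408 × 473 ≈ 4826.5298 billion.
ΔM = M₂ − M₁ = 4826.5298 − 7883.3349 = -3056.8051 billion.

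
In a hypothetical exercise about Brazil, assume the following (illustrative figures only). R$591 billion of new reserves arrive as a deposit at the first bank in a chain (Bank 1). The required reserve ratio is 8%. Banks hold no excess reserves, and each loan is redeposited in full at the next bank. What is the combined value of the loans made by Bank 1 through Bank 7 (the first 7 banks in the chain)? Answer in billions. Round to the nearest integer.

R$3005 billion

Bank i lends (1 − rr)^i of the original deposit: Bank 1 lends 591·0.9200 = 543.7200, Bank 2 lends 591·0.9200² = 500.2224, and so on.
Summing a geometric series: total = 591·[0.9200·(1 − 0.9200^7) / (1 − 0.9200)] ≈ 3005.0956 billion.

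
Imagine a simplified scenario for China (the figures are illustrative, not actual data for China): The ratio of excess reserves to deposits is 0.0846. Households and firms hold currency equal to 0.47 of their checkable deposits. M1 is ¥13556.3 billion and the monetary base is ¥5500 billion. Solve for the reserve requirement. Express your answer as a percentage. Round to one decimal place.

Using m = M/MB = 13556.3/5500 ≈ 2.464782. Since m = (1 + c)/(c + rr + e), the denominator satisfies c + rr + e = (1 + c)/m = (1 + 0.47) / 2.464782 ≈ 0.596402.
With c = 0.47 and e = 0.0846, the reserve requirement is 0.596402 − 0.47 − 0.0846 = 0.041802.

4.2%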